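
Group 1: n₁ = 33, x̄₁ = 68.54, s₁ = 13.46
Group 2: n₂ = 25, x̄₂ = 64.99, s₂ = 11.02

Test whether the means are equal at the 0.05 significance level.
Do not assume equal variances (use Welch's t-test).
Welch's two-sample t-test:
H₀: μ₁ = μ₂
H₁: μ₁ ≠ μ₂
s₁²/n₁ = 13.46²/33 = 5.4900,  s₂²/n₂ = 11.02²/25 = 4.8576
SE = √(s₁²/n₁ + s₂²/n₂) = √(5.4900 + 4.8576) = 3.2168
df (Welch-Satterthwaite) = (s₁²/n₁ + s₂²/n₂)² / [(s₁²/n₁)²/(n₁-1) + (s₂²/n₂)²/(n₂-1)] ≈ 55.62
t = (x̄₁ - x̄₂) / SE = (68.54 - 64.99) / 3.2168 = 3.55 / 3.2168 = 1.104
p-value = 0.2745

Since p-value > α = 0.05, we fail to reject H₀.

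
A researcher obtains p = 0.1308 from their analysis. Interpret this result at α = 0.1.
Since p = 0.1308 > α = 0.1, fail to reject H₀.
There is insufficient evidence to reject the null hypothesis; the result is not statistically significant at the 0.1 level.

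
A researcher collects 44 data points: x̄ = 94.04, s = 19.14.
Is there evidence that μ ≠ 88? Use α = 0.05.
One-sample t-test:
H₀: μ = 88
H₁: μ ≠ 88
df = n - 1 = 43
t = (x̄ - μ₀) / (s/√n) = (94.04 - 88) / (19.14/√44) = 2.093
p-value = 0.0423

Since p-value < α = 0.05, we reject H₀.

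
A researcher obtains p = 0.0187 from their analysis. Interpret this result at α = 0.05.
Since p = 0.0187 < α = 0.05, reject H₀.
There is sufficient evidence to reject the null hypothesis; the result is statistically significant at the 0.05 level.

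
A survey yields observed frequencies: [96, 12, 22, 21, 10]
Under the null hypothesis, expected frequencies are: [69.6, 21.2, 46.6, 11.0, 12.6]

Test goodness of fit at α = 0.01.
Chi-square goodness of fit test:
H₀: observed counts match expected distribution
H₁: observed counts differ from expected distribution
df = k - 1 = 4
χ² = Σ(O - E)²/E
   = (96 - 69.6)²/69.6 + (12 - 21.2)²/21.2 + (22 - 46.6)²/46.6 + (21 - 11.0)²/11.0 + (10 - 12.6)²/12.6
   = 10.014 + 3.992 + 12.986 + 9.091 + 0.537
   = 36.62
p-value < 0.0001

Since p-value < α = 0.01, we reject H₀.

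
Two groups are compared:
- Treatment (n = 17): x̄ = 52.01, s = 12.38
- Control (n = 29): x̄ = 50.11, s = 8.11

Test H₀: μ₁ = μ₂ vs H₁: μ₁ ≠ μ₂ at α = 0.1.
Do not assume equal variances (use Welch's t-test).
Welch's two-sample t-test:
H₀: μ₁ = μ₂
H₁: μ₁ ≠ μ₂
s₁²/n₁ = 12.38²/17 = 9.0156,  s₂²/n₂ = 8.11²/29 = 2.2680
SE = √(s₁²/n₁ + s₂²/n₂) = √(9.0156 + 2.2680) = 3.3591
df (Welch-Satterthwaite) = (s₁²/n₁ + s₂²/n₂)² / [(s₁²/n₁)²/(n₁-1) + (s₂²/n₂)²/(n₂-1)] ≈ 24.19
t = (x̄₁ - x̄₂) / SE = (52.01 - 50.11) / 3.3591 = 1.90 / 3.3591 = 0.566
p-value = 0.5769

Since p-value > α = 0.1, we fail to reject H₀.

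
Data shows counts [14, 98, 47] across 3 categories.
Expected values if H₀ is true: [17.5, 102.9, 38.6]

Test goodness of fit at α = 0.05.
Chi-square goodness of fit test:
H₀: observed counts match expected distribution
H₁: observed counts differ from expected distribution
df = k - 1 = 2
χ² = Σ(O - E)²/E
   = (14 - 17.5)²/17.5 + (98 - 102.9)²/102.9 + (47 - 38.6)²/38.6
   = 0.700 + 0.233 + 1.828
   = 2.76
p-value = 0.2514

Since p-value > α = 0.05, we fail to reject H₀.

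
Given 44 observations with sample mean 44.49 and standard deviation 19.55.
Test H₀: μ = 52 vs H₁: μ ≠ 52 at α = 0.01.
One-sample t-test:
H₀: μ = 52
H₁: μ ≠ 52
df = n - 1 = 43
t = (x̄ - μ₀) / (s/√n) = (44.49 - 52) / (19.55/√44) = -2.548
p-value = 0.0145

Since p-value > α = 0.01, we fail to reject H₀.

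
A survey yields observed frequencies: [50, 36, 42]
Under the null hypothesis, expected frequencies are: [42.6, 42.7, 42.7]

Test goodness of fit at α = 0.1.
Chi-square goodness of fit test:
H₀: observed counts match expected distribution
H₁: observed counts differ from expected distribution
df = k - 1 = 2
χ² = Σ(O - E)²/E
   = (50 - 42.6)²/42.6 + (36 - 42.7)²/42.7 + (42 - 42.7)²/42.7
   = 1.285 + 1.051 + 0.011
   = 2.35
p-value = 0.3091

Since p-value > α = 0.1, we fail to reject H₀.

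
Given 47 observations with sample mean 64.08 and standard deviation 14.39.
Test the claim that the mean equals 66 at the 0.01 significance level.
One-sample t-test:
H₀: μ = 66
H₁: μ ≠ 66
df = n - 1 = 46
t = (x̄ - μ₀) / (s/√n) = (64.08 - 66) / (14.39/√47) = -0.915
p-value = 0.3651

Since p-value > α = 0.01, we fail to reject H₀.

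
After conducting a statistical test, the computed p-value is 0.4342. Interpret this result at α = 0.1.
Since p = 0.4342 > α = 0.1, fail to reject H₀.
There is insufficient evidence to reject the null hypothesis; the result is not statistically significant at the 0.1 level.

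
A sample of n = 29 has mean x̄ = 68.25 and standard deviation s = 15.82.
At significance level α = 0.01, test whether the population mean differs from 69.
One-sample t-test:
H₀: μ = 69
H₁: μ ≠ 69
df = n - 1 = 28
t = (x̄ - μ₀) / (s/√n) = (68.25 - 69) / (15.82/√29) = -0.255
p-value = 0.8004

Since p-value > α = 0.01, we fail to reject H₀.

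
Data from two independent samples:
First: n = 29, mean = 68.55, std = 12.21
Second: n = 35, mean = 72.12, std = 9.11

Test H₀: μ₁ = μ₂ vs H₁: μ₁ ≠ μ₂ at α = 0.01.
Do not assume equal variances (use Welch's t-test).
Welch's two-sample t-test:
H₀: μ₁ = μ₂
H₁: μ₁ ≠ μ₂
s₁²/n₁ = 12.21²/29 = 5.1408,  s₂²/n₂ = 9.11²/35 = 2.3712
SE = √(s₁²/n₁ + s₂²/n₂) = √(5.1408 + 2.3712) = 2.7408
df (Welch-Satterthwaite) = (s₁²/n₁ + s₂²/n₂)² / [(s₁²/n₁)²/(n₁-1) + (s₂²/n₂)²/(n₂-1)] ≈ 50.87
t = (x̄₁ - x̄₂) / SE = (68.55 - 72.12) / 2.7408 = -3.57 / 2.7408 = -1.303
p-value = 0.1986

Since p-value > α = 0.01, we fail to reject H₀.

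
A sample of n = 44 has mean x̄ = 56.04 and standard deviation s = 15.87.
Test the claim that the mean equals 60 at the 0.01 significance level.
One-sample t-test:
H₀: μ = 60
H₁: μ ≠ 60
df = n - 1 = 43
t = (x̄ - μ₀) / (s/√n) = (56.04 - 60) / (15.87/√44) = -1.655
p-value = 0.1052

Since p-value > α = 0.01, we fail to reject H₀.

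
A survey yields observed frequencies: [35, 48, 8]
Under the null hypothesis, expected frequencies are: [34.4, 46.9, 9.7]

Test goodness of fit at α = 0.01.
Chi-square goodness of fit test:
H₀: observed counts match expected distribution
H₁: observed counts differ from expected distribution
df = k - 1 = 2
χ² = Σ(O - E)²/E
   = (35 - 34.4)²/34.4 + (48 - 46.9)²/46.9 + (8 - 9.7)²/9.7
   = 0.010 + 0.026 + 0.298
   = 0.33
p-value = 0.8461

Since p-value > α = 0.01, we fail to reject H₀.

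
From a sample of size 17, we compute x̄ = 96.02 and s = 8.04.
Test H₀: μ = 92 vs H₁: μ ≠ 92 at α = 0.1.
One-sample t-test:
H₀: μ = 92
H₁: μ ≠ 92
df = n - 1 = 16
t = (x̄ - μ₀) / (s/√n) = (96.02 - 92) / (8.04/√17) = 2.062
p-value = 0.0559

Since p-value < α = 0.1, we reject H₀.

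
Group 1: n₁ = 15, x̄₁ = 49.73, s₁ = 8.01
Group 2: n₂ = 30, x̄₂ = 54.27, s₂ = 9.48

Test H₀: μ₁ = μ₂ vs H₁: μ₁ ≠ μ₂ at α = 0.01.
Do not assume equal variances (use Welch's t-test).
Welch's two-sample t-test:
H₀: μ₁ = μ₂
H₁: μ₁ ≠ μ₂
s₁²/n₁ = 8.01²/15 = 4.2773,  s₂²/n₂ = 9.48²/30 = 2.9957
SE = √(s₁²/n₁ + s₂²/n₂) = √(4.2773 + 2.9957) = 2.6969
df (Welch-Satterthwaite) = (s₁²/n₁ + s₂²/n₂)² / [(s₁²/n₁)²/(n₁-1) + (s₂²/n₂)²/(n₂-1)] ≈ 32.73
t = (x̄₁ - x̄₂) / SE = (49.73 - 54.27) / 2.6969 = -4.54 / 2.6969 = -1.683
p-value = 0.1018

Since p-value > α = 0.01, we fail to reject H₀.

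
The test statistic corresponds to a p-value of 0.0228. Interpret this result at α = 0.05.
Since p = 0.0228 < α = 0.05, reject H₀.
There is sufficient evidence to reject the null hypothesis; the result is statistically significant at the 0.05 level.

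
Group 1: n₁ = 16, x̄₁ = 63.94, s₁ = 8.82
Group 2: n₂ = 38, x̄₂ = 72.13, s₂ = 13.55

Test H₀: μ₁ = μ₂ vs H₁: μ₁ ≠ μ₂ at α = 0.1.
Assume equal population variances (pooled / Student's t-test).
Student's two-sample t-test (equal variances):
H₀: μ₁ = μ₂
H₁: μ₁ ≠ μ₂
df = n₁ + n₂ - 2 = 52
Pooled variance s_p² = [(n₁-1)s₁² + (n₂-1)s₂²] / (n₁ + n₂ - 2) = [(15)(8.82²) + (37)(13.55²)] / 52 = 153.0804
SE = √(s_p²(1/n₁ + 1/n₂)) = √(153.0804 × (1/16 + 1/38)) = 3.6873
t = (x̄₁ - x̄₂) / SE = (63.94 - 72.13) / 3.6873 = -8.19 / 3.6873 = -2.221
p-value = 0.0307

Since p-value < α = 0.1, we reject H₀.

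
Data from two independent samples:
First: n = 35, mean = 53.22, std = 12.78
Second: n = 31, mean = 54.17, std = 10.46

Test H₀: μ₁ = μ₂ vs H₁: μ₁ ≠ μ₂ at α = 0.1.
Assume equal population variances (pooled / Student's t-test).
Student's two-sample t-test (equal variances):
H₀: μ₁ = μ₂
H₁: μ₁ ≠ μ₂
df = n₁ + n₂ - 2 = 64
Pooled variance s_p² = [(n₁-1)s₁² + (n₂-1)s₂²] / (n₁ + n₂ - 2) = [(34)(12.78²) + (30)(10.46²)] / 64 = 138.0549
SE = √(s_p²(1/n₁ + 1/n₂)) = √(138.0549 × (1/35 + 1/31)) = 2.8979
t = (x̄₁ - x̄₂) / SE = (53.22 - 54.17) / 2.8979 = -0.95 / 2.8979 = -0.328
p-value = 0.7441

Since p-value > α = 0.1, we fail to reject H₀.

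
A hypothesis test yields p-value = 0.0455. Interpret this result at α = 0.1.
Since p = 0.0455 < α = 0.1, reject H₀.
There is sufficient evidence to reject the null hypothesis; the result is statistically significant at the 0.1 level.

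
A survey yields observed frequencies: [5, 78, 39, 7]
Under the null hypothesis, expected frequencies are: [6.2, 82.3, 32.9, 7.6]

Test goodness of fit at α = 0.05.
Chi-square goodness of fit test:
H₀: observed counts match expected distribution
H₁: observed counts differ from expected distribution
df = k - 1 = 3
χ² = Σ(O - E)²/E
   = (5 - 6.2)²/6.2 + (78 - 82.3)²/82.3 + (39 - 32.9)²/32.9 + (7 - 7.6)²/7.6
   = 0.232 + 0.225 + 1.131 + 0.047
   = 1.64
p-value = 0.6514

Since p-value > α = 0.05, we fail to reject H₀.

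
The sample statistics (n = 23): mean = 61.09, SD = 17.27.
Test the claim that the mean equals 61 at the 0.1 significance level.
One-sample t-test:
H₀: μ = 61
H₁: μ ≠ 61
df = n - 1 = 22
t = (x̄ - μ₀) / (s/√n) = (61.09 - 61) / (17.27/√23) = 0.025
p-value = 0.9803

Since p-value > α = 0.1, we fail to reject H₀.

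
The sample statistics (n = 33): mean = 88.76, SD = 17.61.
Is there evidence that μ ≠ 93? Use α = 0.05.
One-sample t-test:
H₀: μ = 93
H₁: μ ≠ 93
df = n - 1 = 32
t = (x̄ - μ₀) / (s/√n) = (88.76 - 93) / (17.61/√33) = -1.383
p-value = 0.1762

Since p-value > α = 0.05, we fail to reject H₀.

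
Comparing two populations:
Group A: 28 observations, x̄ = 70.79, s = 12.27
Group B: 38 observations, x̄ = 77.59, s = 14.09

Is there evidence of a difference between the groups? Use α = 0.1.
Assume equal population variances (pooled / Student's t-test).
Student's two-sample t-test (equal variances):
H₀: μ₁ = μ₂
H₁: μ₁ ≠ μ₂
df = n₁ + n₂ - 2 = 64
Pooled variance s_p² = [(n₁-1)s₁² + (n₂-1)s₂²] / (n₁ + n₂ - 2) = [(27)(12.27²) + (37)(14.09²)] / 64 = 178.2886
SE = √(s_p²(1/n₁ + 1/n₂)) = √(178.2886 × (1/28 + 1/38)) = 3.3255
t = (x̄₁ - x̄₂) / SE = (70.79 - 77.59) / 3.3255 = -6.80 / 3.3255 = -2.045
p-value = 0.0450

Since p-value < α = 0.1, we reject H₀.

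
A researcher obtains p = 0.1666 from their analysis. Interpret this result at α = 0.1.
Since p = 0.1666 > α = 0.1, fail to reject H₀.
There is insufficient evidence to reject the null hypothesis; the result is not statistically significant at the 0.1 level.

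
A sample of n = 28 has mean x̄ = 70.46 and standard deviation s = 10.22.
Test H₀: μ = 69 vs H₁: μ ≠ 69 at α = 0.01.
One-sample t-test:
H₀: μ = 69
H₁: μ ≠ 69
df = n - 1 = 27
t = (x̄ - μ₀) / (s/√n) = (70.46 - 69) / (10.22/√28) = 0.756
p-value = 0.4562

Since p-value > α = 0.01, we fail to reject H₀.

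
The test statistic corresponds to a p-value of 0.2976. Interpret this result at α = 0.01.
Since p = 0.2976 > α = 0.01, fail to reject H₀.
There is insufficient evidence to reject the null hypothesis; the result is not statistically significant at the 0.01 level.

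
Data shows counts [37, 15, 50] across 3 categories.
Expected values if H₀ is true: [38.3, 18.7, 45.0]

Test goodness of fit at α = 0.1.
Chi-square goodness of fit test:
H₀: observed counts match expected distribution
H₁: observed counts differ from expected distribution
df = k - 1 = 2
χ² = Σ(O - E)²/E
   = (37 - 38.3)²/38.3 + (15 - 18.7)²/18.7 + (50 - 45.0)²/45.0
   = 0.044 + 0.732 + 0.556
   = 1.33
p-value = 0.5138

Since p-value > α = 0.1, we fail to reject H₀.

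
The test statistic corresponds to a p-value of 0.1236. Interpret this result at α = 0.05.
Since p = 0.1236 > α = 0.05, fail to reject H₀.
There is insufficient evidence to reject the null hypothesis; the result is not statistically significant at the 0.05 level.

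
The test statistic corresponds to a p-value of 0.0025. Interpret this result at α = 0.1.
Since p = 0.0025 < α = 0.1, reject H₀.
There is sufficient evidence to reject the null hypothesis; the result is statistically significant at the 0.1 level.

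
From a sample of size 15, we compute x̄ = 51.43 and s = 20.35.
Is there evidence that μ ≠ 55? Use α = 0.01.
One-sample t-test:
H₀: μ = 55
H₁: μ ≠ 55
df = n - 1 = 14
t = (x̄ - μ₀) / (s/√n) = (51.43 - 55) / (20.35/√15) = -0.679
p-value = 0.5079

Since p-value > α = 0.01, we fail to reject H₀.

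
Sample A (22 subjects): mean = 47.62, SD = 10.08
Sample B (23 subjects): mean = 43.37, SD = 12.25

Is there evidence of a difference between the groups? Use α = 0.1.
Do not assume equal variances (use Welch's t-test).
Welch's two-sample t-test:
H₀: μ₁ = μ₂
H₁: μ₁ ≠ μ₂
s₁²/n₁ = 10.08²/22 = 4.6185,  s₂²/n₂ = 12.25²/23 = 6.5245
SE = √(s₁²/n₁ + s₂²/n₂) = √(4.6185 + 6.5245) = 3.3381
df (Welch-Satterthwaite) = (s₁²/n₁ + s₂²/n₂)² / [(s₁²/n₁)²/(n₁-1) + (s₂²/n₂)²/(n₂-1)] ≈ 42.08
t = (x̄₁ - x̄₂) / SE = (47.62 - 43.37) / 3.3381 = 4.25 / 3.3381 = 1.273
p-value = 0.2099

Since p-value > α = 0.1, we fail to reject H₀.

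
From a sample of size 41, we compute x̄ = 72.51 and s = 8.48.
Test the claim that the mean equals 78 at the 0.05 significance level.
One-sample t-test:
H₀: μ = 78
H₁: μ ≠ 78
df = n - 1 = 40
t = (x̄ - μ₀) / (s/√n) = (72.51 - 78) / (8.48/√41) = -4.145
p-value = 0.0002

Since p-value < α = 0.05, we reject H₀.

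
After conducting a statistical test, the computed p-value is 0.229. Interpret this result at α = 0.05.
Since p = 0.229 > α = 0.05, fail to reject H₀.
There is insufficient evidence to reject the null hypothesis; the result is not statistically significant at the 0.05 level.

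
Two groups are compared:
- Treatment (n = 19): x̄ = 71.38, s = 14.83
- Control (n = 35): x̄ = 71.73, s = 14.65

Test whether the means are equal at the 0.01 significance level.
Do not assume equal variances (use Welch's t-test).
Welch's two-sample t-test:
H₀: μ₁ = μ₂
H₁: μ₁ ≠ μ₂
s₁²/n₁ = 14.83²/19 = 11.5752,  s₂²/n₂ = 14.65²/35 = 6.1321
SE = √(s₁²/n₁ + s₂²/n₂) = √(11.5752 + 6.1321) = 4.2080
df (Welch-Satterthwaite) = (s₁²/n₁ + s₂²/n₂)² / [(s₁²/n₁)²/(n₁-1) + (s₂²/n₂)²/(n₂-1)] ≈ 36.67
t = (x̄₁ - x̄₂) / SE = (71.38 - 71.73) / 4.2080 = -0.35 / 4.2080 = -0.083
p-value = 0.9342

Since p-value > α = 0.01, we fail to reject H₀.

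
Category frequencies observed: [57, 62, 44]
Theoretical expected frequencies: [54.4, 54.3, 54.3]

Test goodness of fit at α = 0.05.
Chi-square goodness of fit test:
H₀: observed counts match expected distribution
H₁: observed counts differ from expected distribution
df = k - 1 = 2
χ² = Σ(O - E)²/E
   = (57 - 54.4)²/54.4 + (62 - 54.3)²/54.3 + (44 - 54.3)²/54.3
   = 0.124 + 1.092 + 1.954
   = 3.17
p-value = 0.2050

Since p-value > α = 0.05, we fail to reject H₀.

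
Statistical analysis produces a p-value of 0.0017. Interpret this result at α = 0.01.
Since p = 0.0017 < α = 0.01, reject H₀.
There is sufficient evidence to reject the null hypothesis; the result is statistically significant at the 0.01 level.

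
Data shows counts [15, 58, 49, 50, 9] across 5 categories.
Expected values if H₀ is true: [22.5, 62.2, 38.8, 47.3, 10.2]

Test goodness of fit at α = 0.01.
Chi-square goodness of fit test:
H₀: observed counts match expected distribution
H₁: observed counts differ from expected distribution
df = k - 1 = 4
χ² = Σ(O - E)²/E
   = (15 - 22.5)²/22.5 + (58 - 62.2)²/62.2 + (49 - 38.8)²/38.8 + (50 - 47.3)²/47.3 + (9 - 10.2)²/10.2
   = 2.500 + 0.284 + 2.681 + 0.154 + 0.141
   = 5.76
p-value = 0.2178

Since p-value > α = 0.01, we fail to reject H₀.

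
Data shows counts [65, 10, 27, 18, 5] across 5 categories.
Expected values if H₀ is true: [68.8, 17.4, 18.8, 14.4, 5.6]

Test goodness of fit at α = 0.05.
Chi-square goodness of fit test:
H₀: observed counts match expected distribution
H₁: observed counts differ from expected distribution
df = k - 1 = 4
χ² = Σ(O - E)²/E
   = (65 - 68.8)²/68.8 + (10 - 17.4)²/17.4 + (27 - 18.8)²/18.8 + (18 - 14.4)²/14.4 + (5 - 5.6)²/5.6
   = 0.210 + 3.147 + 3.577 + 0.900 + 0.064
   = 7.90
p-value = 0.0954

Since p-value > α = 0.05, we fail to reject H₀.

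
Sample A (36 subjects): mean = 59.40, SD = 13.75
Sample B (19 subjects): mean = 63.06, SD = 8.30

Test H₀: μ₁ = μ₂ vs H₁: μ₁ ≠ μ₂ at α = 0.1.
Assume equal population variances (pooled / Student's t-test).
Student's two-sample t-test (equal variances):
H₀: μ₁ = μ₂
H₁: μ₁ ≠ μ₂
df = n₁ + n₂ - 2 = 53
Pooled variance s_p² = [(n₁-1)s₁² + (n₂-1)s₂²] / (n₁ + n₂ - 2) = [(35)(13.75²) + (18)(8.30²)] / 53 = 148.2492
SE = √(s_p²(1/n₁ + 1/n₂)) = √(148.2492 × (1/36 + 1/19)) = 3.4526
t = (x̄₁ - x̄₂) / SE = (59.40 - 63.06) / 3.4526 = -3.66 / 3.4526 = -1.060
p-value = 0.2939

Since p-value > α = 0.1, we fail to reject H₀.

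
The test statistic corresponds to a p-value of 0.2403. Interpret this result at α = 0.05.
Since p = 0.2403 > α = 0.05, fail to reject H₀.
There is insufficient evidence to reject the null hypothesis; the result is not statistically significant at the 0.05 level.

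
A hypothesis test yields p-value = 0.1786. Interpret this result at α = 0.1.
Since p = 0.1786 > α = 0.1, fail to reject H₀.
There is insufficient evidence to reject the null hypothesis; the result is not statistically significant at the 0.1 level.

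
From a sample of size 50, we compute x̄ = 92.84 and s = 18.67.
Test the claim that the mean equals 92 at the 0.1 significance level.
One-sample t-test:
H₀: μ = 92
H₁: μ ≠ 92
df = n - 1 = 49
t = (x̄ - μ₀) / (s/√n) = (92.84 - 92) / (18.67/√50) = 0.318
p-value = 0.7517

Since p-value > α = 0.1, we fail to reject H₀.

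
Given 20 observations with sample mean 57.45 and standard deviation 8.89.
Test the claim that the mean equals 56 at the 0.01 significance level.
One-sample t-test:
H₀: μ = 56
H₁: μ ≠ 56
df = n - 1 = 19
t = (x̄ - μ₀) / (s/√n) = (57.45 - 56) / (8.89/√20) = 0.729
p-value = 0.4746

Since p-value > α = 0.01, we fail to reject H₀.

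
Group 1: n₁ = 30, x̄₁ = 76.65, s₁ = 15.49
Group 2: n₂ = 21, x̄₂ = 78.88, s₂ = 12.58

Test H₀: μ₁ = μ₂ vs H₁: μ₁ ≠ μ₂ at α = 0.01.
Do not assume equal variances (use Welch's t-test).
Welch's two-sample t-test:
H₀: μ₁ = μ₂
H₁: μ₁ ≠ μ₂
s₁²/n₁ = 15.49²/30 = 7.9980,  s₂²/n₂ = 12.58²/21 = 7.5360
SE = √(s₁²/n₁ + s₂²/n₂) = √(7.9980 + 7.5360) = 3.9413
df (Welch-Satterthwaite) = (s₁²/n₁ + s₂²/n₂)² / [(s₁²/n₁)²/(n₁-1) + (s₂²/n₂)²/(n₂-1)] ≈ 47.83
t = (x̄₁ - x̄₂) / SE = (76.65 - 78.88) / 3.9413 = -2.23 / 3.9413 = -0.566
p-value = 0.5742

Since p-value > α = 0.01, we fail to reject H₀.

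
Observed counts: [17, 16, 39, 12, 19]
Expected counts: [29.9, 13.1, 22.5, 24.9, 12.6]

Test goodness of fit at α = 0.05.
Chi-square goodness of fit test:
H₀: observed counts match expected distribution
H₁: observed counts differ from expected distribution
df = k - 1 = 4
χ² = Σ(O - E)²/E
   = (17 - 29.9)²/29.9 + (16 - 13.1)²/13.1 + (39 - 22.5)²/22.5 + (12 - 24.9)²/24.9 + (19 - 12.6)²/12.6
   = 5.566 + 0.642 + 12.100 + 6.683 + 3.251
   = 28.24
p-value < 0.0001

Since p-value < α = 0.05, we reject H₀.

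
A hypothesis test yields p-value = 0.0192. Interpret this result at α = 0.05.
Since p = 0.0192 < α = 0.05, reject H₀.
There is sufficient evidence to reject the null hypothesis; the result is statistically significant at the 0.05 level.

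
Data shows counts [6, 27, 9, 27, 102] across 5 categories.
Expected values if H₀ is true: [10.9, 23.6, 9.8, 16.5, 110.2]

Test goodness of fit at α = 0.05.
Chi-square goodness of fit test:
H₀: observed counts match expected distribution
H₁: observed counts differ from expected distribution
df = k - 1 = 4
χ² = Σ(O - E)²/E
   = (6 - 10.9)²/10.9 + (27 - 23.6)²/23.6 + (9 - 9.8)²/9.8 + (27 - 16.5)²/16.5 + (102 - 110.2)²/110.2
   = 2.203 + 0.490 + 0.065 + 6.682 + 0.610
   = 10.05
p-value = 0.0396

Since p-value < α = 0.05, we reject H₀.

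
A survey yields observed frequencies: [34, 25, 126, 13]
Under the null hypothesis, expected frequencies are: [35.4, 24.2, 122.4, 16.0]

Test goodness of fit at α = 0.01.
Chi-square goodness of fit test:
H₀: observed counts match expected distribution
H₁: observed counts differ from expected distribution
df = k - 1 = 3
χ² = Σ(O - E)²/E
   = (34 - 35.4)²/35.4 + (25 - 24.2)²/24.2 + (126 - 122.4)²/122.4 + (13 - 16.0)²/16.0
   = 0.055 + 0.026 + 0.106 + 0.562
   = 0.75
p-value = 0.8613

Since p-value > α = 0.01, we fail to reject H₀.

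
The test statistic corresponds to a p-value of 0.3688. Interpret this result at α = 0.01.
Since p = 0.3688 > α = 0.01, fail to reject H₀.
There is insufficient evidence to reject the null hypothesis; the result is not statistically significant at the 0.01 level.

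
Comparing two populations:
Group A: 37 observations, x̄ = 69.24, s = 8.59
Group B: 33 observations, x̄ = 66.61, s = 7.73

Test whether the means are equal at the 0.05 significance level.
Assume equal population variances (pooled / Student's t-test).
Student's two-sample t-test (equal variances):
H₀: μ₁ = μ₂
H₁: μ₁ ≠ μ₂
df = n₁ + n₂ - 2 = 68
Pooled variance s_p² = [(n₁-1)s₁² + (n₂-1)s₂²] / (n₁ + n₂ - 2) = [(36)(8.59²) + (32)(7.73²)] / 68 = 67.1833
SE = √(s_p²(1/n₁ + 1/n₂)) = √(67.1833 × (1/37 + 1/33)) = 1.9626
t = (x̄₁ - x̄₂) / SE = (69.24 - 66.61) / 1.9626 = 2.63 / 1.9626 = 1.340
p-value = 0.1847

Since p-value > α = 0.05, we fail to reject H₀.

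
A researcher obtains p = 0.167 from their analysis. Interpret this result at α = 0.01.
Since p = 0.167 > α = 0.01, fail to reject H₀.
There is insufficient evidence to reject the null hypothesis; the result is not statistically significant at the 0.01 level.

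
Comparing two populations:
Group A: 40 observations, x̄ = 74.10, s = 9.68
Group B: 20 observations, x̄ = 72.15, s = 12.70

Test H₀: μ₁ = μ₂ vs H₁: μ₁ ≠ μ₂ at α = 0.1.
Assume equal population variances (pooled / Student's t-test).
Student's two-sample t-test (equal variances):
H₀: μ₁ = μ₂
H₁: μ₁ ≠ μ₂
df = n₁ + n₂ - 2 = 58
Pooled variance s_p² = [(n₁-1)s₁² + (n₂-1)s₂²] / (n₁ + n₂ - 2) = [(39)(9.68²) + (19)(12.70²)] / 58 = 115.8432
SE = √(s_p²(1/n₁ + 1/n₂)) = √(115.8432 × (1/40 + 1/20)) = 2.9476
t = (x̄₁ - x̄₂) / SE = (74.10 - 72.15) / 2.9476 = 1.95 / 2.9476 = 0.662
p-value = 0.5109

Since p-value > α = 0.1, we fail to reject H₀.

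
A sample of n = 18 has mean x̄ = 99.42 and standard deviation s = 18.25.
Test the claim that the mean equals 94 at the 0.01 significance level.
One-sample t-test:
H₀: μ = 94
H₁: μ ≠ 94
df = n - 1 = 17
t = (x̄ - μ₀) / (s/√n) = (99.42 - 94) / (18.25/√18) = 1.260
p-value = 0.2247

Since p-value > α = 0.01, we fail to reject H₀.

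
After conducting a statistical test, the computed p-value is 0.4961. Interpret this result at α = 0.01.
Since p = 0.4961 > α = 0.01, fail to reject H₀.
There is insufficient evidence to reject the null hypothesis; the result is not statistically significant at the 0.01 level.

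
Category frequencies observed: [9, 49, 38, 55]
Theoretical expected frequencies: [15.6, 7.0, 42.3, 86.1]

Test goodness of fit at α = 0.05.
Chi-square goodness of fit test:
H₀: observed counts match expected distribution
H₁: observed counts differ from expected distribution
df = k - 1 = 3
χ² = Σ(O - E)²/E
   = (9 - 15.6)²/15.6 + (49 - 7.0)²/7.0 + (38 - 42.3)²/42.3 + (55 - 86.1)²/86.1
   = 2.792 + 252.000 + 0.437 + 11.234
   = 266.46
p-value < 0.0001

Since p-value < α = 0.05, we reject H₀.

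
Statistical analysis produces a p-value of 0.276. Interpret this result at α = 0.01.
Since p = 0.276 > α = 0.01, fail to reject H₀.
There is insufficient evidence to reject the null hypothesis; the result is not statistically significant at the 0.01 level.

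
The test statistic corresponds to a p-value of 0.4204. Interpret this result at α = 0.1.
Since p = 0.4204 > α = 0.1, fail to reject H₀.
There is insufficient evidence to reject the null hypothesis; the result is not statistically significant at the 0.1 level.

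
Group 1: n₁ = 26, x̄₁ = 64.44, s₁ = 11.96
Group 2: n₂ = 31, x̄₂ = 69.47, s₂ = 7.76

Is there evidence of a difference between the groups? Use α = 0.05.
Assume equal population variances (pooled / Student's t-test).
Student's two-sample t-test (equal variances):
H₀: μ₁ = μ₂
H₁: μ₁ ≠ μ₂
df = n₁ + n₂ - 2 = 55
Pooled variance s_p² = [(n₁-1)s₁² + (n₂-1)s₂²] / (n₁ + n₂ - 2) = [(25)(11.96²) + (30)(7.76²)] / 55 = 97.8649
SE = √(s_p²(1/n₁ + 1/n₂)) = √(97.8649 × (1/26 + 1/31)) = 2.6308
t = (x̄₁ - x̄₂) / SE = (64.44 - 69.47) / 2.6308 = -5.03 / 2.6308 = -1.912
p-value = 0.0611

Since p-value > α = 0.05, we fail to reject H₀.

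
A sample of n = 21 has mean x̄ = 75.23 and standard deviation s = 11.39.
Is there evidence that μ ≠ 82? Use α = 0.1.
One-sample t-test:
H₀: μ = 82
H₁: μ ≠ 82
df = n - 1 = 20
t = (x̄ - μ₀) / (s/√n) = (75.23 - 82) / (11.39/√21) = -2.724
p-value = 0.0131

Since p-value < α = 0.1, we reject H₀.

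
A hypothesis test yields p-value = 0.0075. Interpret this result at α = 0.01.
Since p = 0.0075 < α = 0.01, reject H₀.
There is sufficient evidence to reject the null hypothesis; the result is statistically significant at the 0.01 level.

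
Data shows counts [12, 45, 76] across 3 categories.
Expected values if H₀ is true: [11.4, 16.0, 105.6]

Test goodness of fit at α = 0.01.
Chi-square goodness of fit test:
H₀: observed counts match expected distribution
H₁: observed counts differ from expected distribution
df = k - 1 = 2
χ² = Σ(O - E)²/E
   = (12 - 11.4)²/11.4 + (45 - 16.0)²/16.0 + (76 - 105.6)²/105.6
   = 0.032 + 52.562 + 8.297
   = 60.89
p-value < 0.0001

Since p-value < α = 0.01, we reject H₀.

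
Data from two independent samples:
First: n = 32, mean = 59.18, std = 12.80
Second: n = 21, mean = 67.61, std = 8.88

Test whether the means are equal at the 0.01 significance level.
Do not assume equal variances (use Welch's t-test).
Welch's two-sample t-test:
H₀: μ₁ = μ₂
H₁: μ₁ ≠ μ₂
s₁²/n₁ = 12.80²/32 = 5.1200,  s₂²/n₂ = 8.88²/21 = 3.7550
SE = √(s₁²/n₁ + s₂²/n₂) = √(5.1200 + 3.7550) = 2.9791
df (Welch-Satterthwaite) = (s₁²/n₁ + s₂²/n₂)² / [(s₁²/n₁)²/(n₁-1) + (s₂²/n₂)²/(n₂-1)] ≈ 50.80
t = (x̄₁ - x̄₂) / SE = (59.18 - 67.61) / 2.9791 = -8.43 / 2.9791 = -2.830
p-value = 0.0067

Since p-value < α = 0.01, we reject H₀.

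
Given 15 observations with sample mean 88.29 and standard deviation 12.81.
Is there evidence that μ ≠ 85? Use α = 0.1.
One-sample t-test:
H₀: μ = 85
H₁: μ ≠ 85
df = n - 1 = 14
t = (x̄ - μ₀) / (s/√n) = (88.29 - 85) / (12.81/√15) = 0.995
p-value = 0.3368

Since p-value > α = 0.1, we fail to reject H₀.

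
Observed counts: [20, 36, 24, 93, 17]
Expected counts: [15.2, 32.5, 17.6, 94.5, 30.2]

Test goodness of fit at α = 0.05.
Chi-square goodness of fit test:
H₀: observed counts match expected distribution
H₁: observed counts differ from expected distribution
df = k - 1 = 4
χ² = Σ(O - E)²/E
   = (20 - 15.2)²/15.2 + (36 - 32.5)²/32.5 + (24 - 17.6)²/17.6 + (93 - 94.5)²/94.5 + (17 - 30.2)²/30.2
   = 1.516 + 0.377 + 2.327 + 0.024 + 5.770
   = 10.01
p-value = 0.0402

Since p-value < α = 0.05, we reject H₀.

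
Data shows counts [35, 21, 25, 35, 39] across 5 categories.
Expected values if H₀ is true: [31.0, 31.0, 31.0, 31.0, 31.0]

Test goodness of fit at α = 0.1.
Chi-square goodness of fit test:
H₀: observed counts match expected distribution
H₁: observed counts differ from expected distribution
df = k - 1 = 4
χ² = Σ(O - E)²/E
   = (35 - 31.0)²/31.0 + (21 - 31.0)²/31.0 + (25 - 31.0)²/31.0 + (35 - 31.0)²/31.0 + (39 - 31.0)²/31.0
   = 0.516 + 3.226 + 1.161 + 0.516 + 2.065
   = 7.48
p-value = 0.1124

Since p-value > α = 0.1, we fail to reject H₀.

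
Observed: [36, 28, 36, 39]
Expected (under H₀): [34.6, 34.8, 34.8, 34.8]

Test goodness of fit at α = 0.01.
Chi-square goodness of fit test:
H₀: observed counts match expected distribution
H₁: observed counts differ from expected distribution
df = k - 1 = 3
χ² = Σ(O - E)²/E
   = (36 - 34.6)²/34.6 + (28 - 34.8)²/34.8 + (36 - 34.8)²/34.8 + (39 - 34.8)²/34.8
   = 0.057 + 1.329 + 0.041 + 0.507
   = 1.93
p-value = 0.5863

Since p-value > α = 0.01, we fail to reject H₀.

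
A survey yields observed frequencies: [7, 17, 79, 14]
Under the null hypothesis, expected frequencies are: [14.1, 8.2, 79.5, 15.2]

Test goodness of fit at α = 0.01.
Chi-square goodness of fit test:
H₀: observed counts match expected distribution
H₁: observed counts differ from expected distribution
df = k - 1 = 3
χ² = Σ(O - E)²/E
   = (7 - 14.1)²/14.1 + (17 - 8.2)²/8.2 + (79 - 79.5)²/79.5 + (14 - 15.2)²/15.2
   = 3.575 + 9.444 + 0.003 + 0.095
   = 13.12
p-value = 0.0044

Since p-value < α = 0.01, we reject H₀.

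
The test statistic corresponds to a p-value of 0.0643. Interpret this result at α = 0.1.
Since p = 0.0643 < α = 0.1, reject H₀.
There is sufficient evidence to reject the null hypothesis; the result is statistically significant at the 0.1 level.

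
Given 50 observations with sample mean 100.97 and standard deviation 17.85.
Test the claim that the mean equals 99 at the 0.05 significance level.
One-sample t-test:
H₀: μ = 99
H₁: μ ≠ 99
df = n - 1 = 49
t = (x̄ - μ₀) / (s/√n) = (100.97 - 99) / (17.85/√50) = 0.780
p-value = 0.4389

Since p-value > α = 0.05, we fail to reject H₀.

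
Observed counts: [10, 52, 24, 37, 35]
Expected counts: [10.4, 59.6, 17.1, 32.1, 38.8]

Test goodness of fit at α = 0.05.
Chi-square goodness of fit test:
H₀: observed counts match expected distribution
H₁: observed counts differ from expected distribution
df = k - 1 = 4
χ² = Σ(O - E)²/E
   = (10 - 10.4)²/10.4 + (52 - 59.6)²/59.6 + (24 - 17.1)²/17.1 + (37 - 32.1)²/32.1 + (35 - 38.8)²/38.8
   = 0.015 + 0.969 + 2.784 + 0.748 + 0.372
   = 4.89
p-value = 0.2989

Since p-value > α = 0.05, we fail to reject H₀.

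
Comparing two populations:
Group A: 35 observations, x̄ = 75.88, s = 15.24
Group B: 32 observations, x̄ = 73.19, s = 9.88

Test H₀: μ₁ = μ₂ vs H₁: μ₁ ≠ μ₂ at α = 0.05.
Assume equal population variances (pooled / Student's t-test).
Student's two-sample t-test (equal variances):
H₀: μ₁ = μ₂
H₁: μ₁ ≠ μ₂
df = n₁ + n₂ - 2 = 65
Pooled variance s_p² = [(n₁-1)s₁² + (n₂-1)s₂²] / (n₁ + n₂ - 2) = [(34)(15.24²) + (31)(9.88²)] / 65 = 168.0432
SE = √(s_p²(1/n₁ + 1/n₂)) = √(168.0432 × (1/35 + 1/32)) = 3.1706
t = (x̄₁ - x̄₂) / SE = (75.88 - 73.19) / 3.1706 = 2.69 / 3.1706 = 0.848
p-value = 0.3993

Since p-value > α = 0.05, we fail to reject H₀.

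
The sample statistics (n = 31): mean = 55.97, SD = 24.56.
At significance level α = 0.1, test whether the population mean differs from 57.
One-sample t-test:
H₀: μ = 57
H₁: μ ≠ 57
df = n - 1 = 30
t = (x̄ - μ₀) / (s/√n) = (55.97 - 57) / (24.56/√31) = -0.234
p-value = 0.8170

Since p-value > α = 0.1, we fail to reject H₀.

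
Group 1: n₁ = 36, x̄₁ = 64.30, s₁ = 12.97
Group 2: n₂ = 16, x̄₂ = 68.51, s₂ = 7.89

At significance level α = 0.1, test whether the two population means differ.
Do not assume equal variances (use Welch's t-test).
Welch's two-sample t-test:
H₀: μ₁ = μ₂
H₁: μ₁ ≠ μ₂
s₁²/n₁ = 12.97²/36 = 4.6728,  s₂²/n₂ = 7.89²/16 = 3.8908
SE = √(s₁²/n₁ + s₂²/n₂) = √(4.6728 + 3.8908) = 2.9264
df (Welch-Satterthwaite) = (s₁²/n₁ + s₂²/n₂)² / [(s₁²/n₁)²/(n₁-1) + (s₂²/n₂)²/(n₂-1)] ≈ 44.91
t = (x̄₁ - x̄₂) / SE = (64.30 - 68.51) / 2.9264 = -4.21 / 2.9264 = -1.439
p-value = 0.1572

Since p-value > α = 0.1, we fail to reject H₀.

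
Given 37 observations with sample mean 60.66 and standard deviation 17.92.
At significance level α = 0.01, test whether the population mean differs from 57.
One-sample t-test:
H₀: μ = 57
H₁: μ ≠ 57
df = n - 1 = 36
t = (x̄ - μ₀) / (s/√n) = (60.66 - 57) / (17.92/√37) = 1.242
p-value = 0.2221

Since p-value > α = 0.01, we fail to reject H₀.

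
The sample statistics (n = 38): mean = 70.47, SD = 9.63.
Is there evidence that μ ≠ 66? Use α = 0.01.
One-sample t-test:
H₀: μ = 66
H₁: μ ≠ 66
df = n - 1 = 37
t = (x̄ - μ₀) / (s/√n) = (70.47 - 66) / (9.63/√38) = 2.861
p-value = 0.0069

Since p-value < α = 0.01, we reject H₀.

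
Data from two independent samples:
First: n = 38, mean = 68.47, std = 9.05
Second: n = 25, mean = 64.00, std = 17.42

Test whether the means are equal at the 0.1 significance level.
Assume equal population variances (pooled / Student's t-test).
Student's two-sample t-test (equal variances):
H₀: μ₁ = μ₂
H₁: μ₁ ≠ μ₂
df = n₁ + n₂ - 2 = 61
Pooled variance s_p² = [(n₁-1)s₁² + (n₂-1)s₂²] / (n₁ + n₂ - 2) = [(37)(9.05²) + (24)(17.42²)] / 61 = 169.0712
SE = √(s_p²(1/n₁ + 1/n₂)) = √(169.0712 × (1/38 + 1/25)) = 3.3484
t = (x̄₁ - x̄₂) / SE = (68.47 - 64.00) / 3.3484 = 4.47 / 3.3484 = 1.335
p-value = 0.1869

Since p-value > α = 0.1, we fail to reject H₀.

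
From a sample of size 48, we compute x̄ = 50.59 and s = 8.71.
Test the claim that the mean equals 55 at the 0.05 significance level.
One-sample t-test:
H₀: μ = 55
H₁: μ ≠ 55
df = n - 1 = 47
t = (x̄ - μ₀) / (s/√n) = (50.59 - 55) / (8.71/√48) = -3.508
p-value = 0.0010

Since p-value < α = 0.05, we reject H₀.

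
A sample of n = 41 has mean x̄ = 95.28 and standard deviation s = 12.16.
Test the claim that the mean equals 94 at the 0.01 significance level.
One-sample t-test:
H₀: μ = 94
H₁: μ ≠ 94
df = n - 1 = 40
t = (x̄ - μ₀) / (s/√n) = (95.28 - 94) / (12.16/√41) = 0.674
p-value = 0.5042

Since p-value > α = 0.01, we fail to reject H₀.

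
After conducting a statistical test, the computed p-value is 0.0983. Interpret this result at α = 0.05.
Since p = 0.0983 > α = 0.05, fail to reject H₀.
There is insufficient evidence to reject the null hypothesis; the result is not statistically significant at the 0.05 level.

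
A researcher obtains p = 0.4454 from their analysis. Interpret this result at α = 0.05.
Since p = 0.4454 > α = 0.05, fail to reject H₀.
There is insufficient evidence to reject the null hypothesis; the result is not statistically significant at the 0.05 level.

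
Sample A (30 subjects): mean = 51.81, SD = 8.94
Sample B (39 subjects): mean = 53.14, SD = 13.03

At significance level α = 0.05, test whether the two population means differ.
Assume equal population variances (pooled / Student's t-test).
Student's two-sample t-test (equal variances):
H₀: μ₁ = μ₂
H₁: μ₁ ≠ μ₂
df = n₁ + n₂ - 2 = 67
Pooled variance s_p² = [(n₁-1)s₁² + (n₂-1)s₂²] / (n₁ + n₂ - 2) = [(29)(8.94²) + (38)(13.03²)] / 67 = 130.8874
SE = √(s_p²(1/n₁ + 1/n₂)) = √(130.8874 × (1/30 + 1/39)) = 2.7783
t = (x̄₁ - x̄₂) / SE = (51.81 - 53.14) / 2.7783 = -1.33 / 2.7783 = -0.479
p-value = 0.6337

Since p-value > α = 0.05, we fail to reject H₀.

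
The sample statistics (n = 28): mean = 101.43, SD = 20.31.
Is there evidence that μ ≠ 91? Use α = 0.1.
One-sample t-test:
H₀: μ = 91
H₁: μ ≠ 91
df = n - 1 = 27
t = (x̄ - μ₀) / (s/√n) = (101.43 - 91) / (20.31/√28) = 2.717
p-value = 0.0113

Since p-value < α = 0.1, we reject H₀.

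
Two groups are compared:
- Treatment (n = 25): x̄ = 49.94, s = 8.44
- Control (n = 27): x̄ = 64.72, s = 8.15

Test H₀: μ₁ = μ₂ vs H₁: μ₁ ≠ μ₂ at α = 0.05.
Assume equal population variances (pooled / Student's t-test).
Student's two-sample t-test (equal variances):
H₀: μ₁ = μ₂
H₁: μ₁ ≠ μ₂
df = n₁ + n₂ - 2 = 50
Pooled variance s_p² = [(n₁-1)s₁² + (n₂-1)s₂²] / (n₁ + n₂ - 2) = [(24)(8.44²) + (26)(8.15²)] / 50 = 68.7318
SE = √(s_p²(1/n₁ + 1/n₂)) = √(68.7318 × (1/25 + 1/27)) = 2.3011
t = (x̄₁ - x̄₂) / SE = (49.94 - 64.72) / 2.3011 = -14.78 / 2.3011 = -6.423
p-value < 0.0001

Since p-value < α = 0.05, we reject H₀.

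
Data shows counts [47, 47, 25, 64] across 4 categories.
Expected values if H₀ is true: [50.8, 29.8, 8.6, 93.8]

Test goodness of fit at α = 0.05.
Chi-square goodness of fit test:
H₀: observed counts match expected distribution
H₁: observed counts differ from expected distribution
df = k - 1 = 3
χ² = Σ(O - E)²/E
   = (47 - 50.8)²/50.8 + (47 - 29.8)²/29.8 + (25 - 8.6)²/8.6 + (64 - 93.8)²/93.8
   = 0.284 + 9.928 + 31.274 + 9.467
   = 50.95
p-value < 0.0001

Since p-value < α = 0.05, we reject H₀.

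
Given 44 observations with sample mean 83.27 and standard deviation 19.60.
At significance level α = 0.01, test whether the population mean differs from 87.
One-sample t-test:
H₀: μ = 87
H₁: μ ≠ 87
df = n - 1 = 43
t = (x̄ - μ₀) / (s/√n) = (83.27 - 87) / (19.60/√44) = -1.262
p-value = 0.2136

Since p-value > α = 0.01, we fail to reject H₀.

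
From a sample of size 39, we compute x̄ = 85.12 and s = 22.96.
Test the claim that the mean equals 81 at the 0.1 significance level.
One-sample t-test:
H₀: μ = 81
H₁: μ ≠ 81
df = n - 1 = 38
t = (x̄ - μ₀) / (s/√n) = (85.12 - 81) / (22.96/√39) = 1.121
p-value = 0.2695

Since p-value > α = 0.1, we fail to reject H₀.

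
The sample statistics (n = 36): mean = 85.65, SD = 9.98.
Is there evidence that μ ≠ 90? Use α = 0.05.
One-sample t-test:
H₀: μ = 90
H₁: μ ≠ 90
df = n - 1 = 35
t = (x̄ - μ₀) / (s/√n) = (85.65 - 90) / (9.98/√36) = -2.615
p-value = 0.0131

Since p-value < α = 0.05, we reject H₀.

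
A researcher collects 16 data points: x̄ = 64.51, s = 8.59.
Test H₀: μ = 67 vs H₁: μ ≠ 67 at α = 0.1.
One-sample t-test:
H₀: μ = 67
H₁: μ ≠ 67
df = n - 1 = 15
t = (x̄ - μ₀) / (s/√n) = (64.51 - 67) / (8.59/√16) = -1.159
p-value = 0.2644

Since p-value > α = 0.1, we fail to reject H₀.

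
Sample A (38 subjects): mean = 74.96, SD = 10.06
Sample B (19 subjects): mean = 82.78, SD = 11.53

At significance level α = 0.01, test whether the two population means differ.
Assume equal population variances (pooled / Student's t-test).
Student's two-sample t-test (equal variances):
H₀: μ₁ = μ₂
H₁: μ₁ ≠ μ₂
df = n₁ + n₂ - 2 = 55
Pooled variance s_p² = [(n₁-1)s₁² + (n₂-1)s₂²] / (n₁ + n₂ - 2) = [(37)(10.06²) + (18)(11.53²)] / 55 = 111.5904
SE = √(s_p²(1/n₁ + 1/n₂)) = √(111.5904 × (1/38 + 1/19)) = 2.9681
t = (x̄₁ - x̄₂) / SE = (74.96 - 82.78) / 2.9681 = -7.82 / 2.9681 = -2.635
p-value = 0.0109

Since p-value > α = 0.01, we fail to reject H₀.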